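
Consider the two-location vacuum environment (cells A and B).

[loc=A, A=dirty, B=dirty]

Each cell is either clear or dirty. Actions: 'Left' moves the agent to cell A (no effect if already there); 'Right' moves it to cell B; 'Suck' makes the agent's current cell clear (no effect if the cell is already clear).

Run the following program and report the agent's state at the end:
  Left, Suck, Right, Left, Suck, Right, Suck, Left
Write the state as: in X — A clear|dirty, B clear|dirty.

in A — A clear, B clear

step 1/8 (Left): in A — A dirty, B dirty
step 2/8 (Suck): in A — A clear, B dirty
step 3/8 (Right): in B — A clear, B dirty
step 4/8 (Left): in A — A clear, B dirty
step 5/8 (Suck): in A — A clear, B dirty
step 6/8 (Right): in B — A clear, B dirty
step 7/8 (Suck): in B — A clear, B clear
step 8/8 (Left): in A — A clear, B clear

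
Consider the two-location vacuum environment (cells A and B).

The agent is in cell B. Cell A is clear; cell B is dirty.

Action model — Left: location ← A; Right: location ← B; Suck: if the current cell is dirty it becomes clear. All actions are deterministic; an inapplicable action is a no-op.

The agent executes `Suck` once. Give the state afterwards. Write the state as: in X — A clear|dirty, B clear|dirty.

in B — A clear, B clear

start: in B — A clear, B dirty
step 1/1 (Suck): in B — A clear, B clear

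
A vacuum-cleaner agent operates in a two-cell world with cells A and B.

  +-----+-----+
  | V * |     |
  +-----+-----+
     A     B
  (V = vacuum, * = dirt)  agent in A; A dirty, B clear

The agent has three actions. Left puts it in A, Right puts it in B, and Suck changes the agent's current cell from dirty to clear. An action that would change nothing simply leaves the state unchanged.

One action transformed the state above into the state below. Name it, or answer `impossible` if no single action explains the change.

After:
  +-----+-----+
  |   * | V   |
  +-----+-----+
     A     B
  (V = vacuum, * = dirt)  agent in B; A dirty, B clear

Right

try  Left: <A|dirty|clear>
try Right: <B|dirty|clear>  ← match
try  Suck: <A|clear|clear>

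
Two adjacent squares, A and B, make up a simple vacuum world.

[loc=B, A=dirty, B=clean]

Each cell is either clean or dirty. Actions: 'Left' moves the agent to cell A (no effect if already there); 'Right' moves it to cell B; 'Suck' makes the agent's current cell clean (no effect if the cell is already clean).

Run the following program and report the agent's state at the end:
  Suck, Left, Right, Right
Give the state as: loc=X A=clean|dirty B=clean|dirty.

step 1/4 (Suck): loc=B A=dirty B=clean
step 2/4 (Left): loc=A A=dirty B=clean
step 3/4 (Right): loc=B A=dirty B=clean
step 4/4 (Right): loc=B A=dirty B=clean

loc=B A=dirty B=clean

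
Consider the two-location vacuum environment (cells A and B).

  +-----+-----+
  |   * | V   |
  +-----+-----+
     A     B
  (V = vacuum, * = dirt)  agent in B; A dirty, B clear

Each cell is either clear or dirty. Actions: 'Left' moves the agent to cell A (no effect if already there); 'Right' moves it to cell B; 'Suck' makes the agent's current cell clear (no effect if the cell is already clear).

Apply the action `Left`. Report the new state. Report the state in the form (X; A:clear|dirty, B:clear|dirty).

start: (B; A:dirty, B:clear)
1) do Left; now (A; A:dirty, B:clear)

(A; A:dirty, B:clear)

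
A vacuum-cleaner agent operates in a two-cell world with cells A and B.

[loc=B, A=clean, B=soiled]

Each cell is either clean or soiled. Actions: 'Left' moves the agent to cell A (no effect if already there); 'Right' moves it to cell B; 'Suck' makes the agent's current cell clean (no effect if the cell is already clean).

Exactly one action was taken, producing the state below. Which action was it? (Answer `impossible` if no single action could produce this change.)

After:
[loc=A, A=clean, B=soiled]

Left

try  Left: <A|clean|soiled>  ← match
try Right: <B|clean|soiled>
try  Suck: <B|clean|clean>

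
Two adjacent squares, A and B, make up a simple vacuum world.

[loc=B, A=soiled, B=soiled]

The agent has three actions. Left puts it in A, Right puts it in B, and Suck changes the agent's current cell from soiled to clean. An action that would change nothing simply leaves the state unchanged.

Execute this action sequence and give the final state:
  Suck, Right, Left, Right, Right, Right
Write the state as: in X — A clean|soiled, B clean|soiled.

t=1 Suck ⇒ in B — A soiled, B clean
t=2 Right ⇒ in B — A soiled, B clean
t=3 Left ⇒ in A — A soiled, B clean
t=4 Right ⇒ in B — A soiled, B clean
t=5 Right ⇒ in B — A soiled, B clean
t=6 Right ⇒ in B — A soiled, B clean

in B — A soiled, B clean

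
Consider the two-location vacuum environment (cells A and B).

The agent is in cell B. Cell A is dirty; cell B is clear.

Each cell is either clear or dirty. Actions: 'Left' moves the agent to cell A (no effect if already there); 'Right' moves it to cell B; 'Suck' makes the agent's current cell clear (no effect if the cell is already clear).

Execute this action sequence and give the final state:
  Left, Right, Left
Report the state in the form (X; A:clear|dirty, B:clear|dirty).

step 1/3 (Left): (A; A:dirty, B:clear)
step 2/3 (Right): (B; A:dirty, B:clear)
step 3/3 (Left): (A; A:dirty, B:clear)

(A; A:dirty, B:clear)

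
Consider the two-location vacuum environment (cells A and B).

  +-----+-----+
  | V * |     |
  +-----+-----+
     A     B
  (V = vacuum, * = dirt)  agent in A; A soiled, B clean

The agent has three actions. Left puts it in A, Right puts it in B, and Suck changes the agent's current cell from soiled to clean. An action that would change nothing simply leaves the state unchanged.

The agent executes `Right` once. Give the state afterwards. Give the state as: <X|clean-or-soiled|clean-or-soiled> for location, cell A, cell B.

<B|soiled|clean>

start: <A|soiled|clean>
t=1 Right ⇒ <B|soiled|clean>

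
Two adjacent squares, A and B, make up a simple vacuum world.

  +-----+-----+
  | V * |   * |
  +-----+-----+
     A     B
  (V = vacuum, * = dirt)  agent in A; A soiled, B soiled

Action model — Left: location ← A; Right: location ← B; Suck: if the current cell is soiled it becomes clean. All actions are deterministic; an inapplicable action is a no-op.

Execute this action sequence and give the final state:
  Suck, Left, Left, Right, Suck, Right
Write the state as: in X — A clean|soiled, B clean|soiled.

1) do Suck; now in A — A clean, B soiled
2) do Left; now in A — A clean, B soiled
3) do Left; now in A — A clean, B soiled
4) do Right; now in B — A clean, B soiled
5) do Suck; now in B — A clean, B clean
6) do Right; now in B — A clean, B clean

in B — A clean, B clean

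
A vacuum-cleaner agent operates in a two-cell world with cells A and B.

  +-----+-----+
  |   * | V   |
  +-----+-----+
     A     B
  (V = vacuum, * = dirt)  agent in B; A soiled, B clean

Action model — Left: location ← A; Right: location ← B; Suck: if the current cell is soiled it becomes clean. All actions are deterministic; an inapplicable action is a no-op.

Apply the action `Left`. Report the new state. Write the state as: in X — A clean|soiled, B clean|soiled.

start: in B — A soiled, B clean
1. Left → in A — A soiled, B clean

in A — A soiled, B clean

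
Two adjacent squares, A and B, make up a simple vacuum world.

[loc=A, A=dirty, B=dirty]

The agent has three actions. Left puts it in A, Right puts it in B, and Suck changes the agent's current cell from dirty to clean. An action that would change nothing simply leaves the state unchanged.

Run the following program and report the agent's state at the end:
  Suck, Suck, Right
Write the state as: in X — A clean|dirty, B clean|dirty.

in B — A clean, B dirty

step 1/3 (Suck): in A — A clean, B dirty
step 2/3 (Suck): in A — A clean, B dirty
step 3/3 (Right): in B — A clean, B dirty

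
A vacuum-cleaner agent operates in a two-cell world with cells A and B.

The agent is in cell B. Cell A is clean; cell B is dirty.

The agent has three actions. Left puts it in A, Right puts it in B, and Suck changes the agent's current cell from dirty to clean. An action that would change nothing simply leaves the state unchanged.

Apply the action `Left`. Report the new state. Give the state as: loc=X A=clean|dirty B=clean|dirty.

start: loc=B A=clean B=dirty
1) do Left; now loc=A A=clean B=dirty

loc=A A=clean B=dirty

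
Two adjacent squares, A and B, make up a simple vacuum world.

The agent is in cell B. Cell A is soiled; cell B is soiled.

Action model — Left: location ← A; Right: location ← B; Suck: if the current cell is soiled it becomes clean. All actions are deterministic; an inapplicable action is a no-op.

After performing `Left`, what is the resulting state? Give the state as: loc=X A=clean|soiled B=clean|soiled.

start: loc=B A=soiled B=soiled
Left (#1): loc=A A=soiled B=soiled

loc=A A=soiled B=soiled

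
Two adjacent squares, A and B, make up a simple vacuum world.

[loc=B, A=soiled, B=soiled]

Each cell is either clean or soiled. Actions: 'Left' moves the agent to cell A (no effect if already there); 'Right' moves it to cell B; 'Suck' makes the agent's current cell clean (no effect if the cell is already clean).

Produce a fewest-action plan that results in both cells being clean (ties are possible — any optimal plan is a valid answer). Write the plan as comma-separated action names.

Suck, Left, Suck

t=1 Suck ⇒ (B; A:soiled, B:clean)
t=2 Left ⇒ (A; A:soiled, B:clean)
t=3 Suck ⇒ (A; A:clean, B:clean)
min 3: Suck B + move + Suck A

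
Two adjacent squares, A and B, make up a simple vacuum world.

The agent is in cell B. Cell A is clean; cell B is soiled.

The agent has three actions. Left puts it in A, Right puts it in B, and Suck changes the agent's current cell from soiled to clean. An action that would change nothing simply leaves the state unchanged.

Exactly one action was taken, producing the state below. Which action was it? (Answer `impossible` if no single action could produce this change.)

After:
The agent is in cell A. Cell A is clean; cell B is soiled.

Left

try  Left: loc=A A=clean B=soiled  ← match
try Right: loc=B A=clean B=soiled
try  Suck: loc=B A=clean B=clean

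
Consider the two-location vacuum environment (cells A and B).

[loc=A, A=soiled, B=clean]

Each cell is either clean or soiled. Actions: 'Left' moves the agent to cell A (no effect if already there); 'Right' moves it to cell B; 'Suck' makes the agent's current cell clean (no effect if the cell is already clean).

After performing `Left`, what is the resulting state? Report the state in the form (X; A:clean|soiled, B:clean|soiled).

start: (A; A:soiled, B:clean)
Left (#1): (A; A:soiled, B:clean)

(A; A:soiled, B:clean)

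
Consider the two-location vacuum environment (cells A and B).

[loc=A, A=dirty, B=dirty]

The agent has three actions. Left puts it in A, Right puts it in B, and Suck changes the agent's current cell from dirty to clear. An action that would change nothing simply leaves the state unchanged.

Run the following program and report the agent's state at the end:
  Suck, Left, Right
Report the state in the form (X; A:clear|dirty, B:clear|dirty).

step 1/3 (Suck): (A; A:clear, B:dirty)
step 2/3 (Left): (A; A:clear, B:dirty)
step 3/3 (Right): (B; A:clear, B:dirty)

(B; A:clear, B:dirty)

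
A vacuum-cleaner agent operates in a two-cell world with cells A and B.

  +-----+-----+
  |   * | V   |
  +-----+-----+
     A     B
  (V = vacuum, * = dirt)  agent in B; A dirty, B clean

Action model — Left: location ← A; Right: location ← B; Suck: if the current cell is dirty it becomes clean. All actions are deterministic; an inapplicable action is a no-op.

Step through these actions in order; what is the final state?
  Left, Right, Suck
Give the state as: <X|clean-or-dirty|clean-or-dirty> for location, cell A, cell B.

<B|dirty|clean>

t=1 Left ⇒ <A|dirty|clean>
t=2 Right ⇒ <B|dirty|clean>
t=3 Suck ⇒ <B|dirty|clean>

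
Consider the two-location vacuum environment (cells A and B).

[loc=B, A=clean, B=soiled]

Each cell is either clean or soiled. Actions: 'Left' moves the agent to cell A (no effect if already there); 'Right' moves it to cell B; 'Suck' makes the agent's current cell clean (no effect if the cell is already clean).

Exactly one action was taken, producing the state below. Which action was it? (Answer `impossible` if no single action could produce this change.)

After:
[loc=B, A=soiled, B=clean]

try  Left: (A; A:clean, B:soiled)
try Right: (B; A:clean, B:soiled)
try  Suck: (B; A:clean, B:clean)
no single action produces the after-state

impossible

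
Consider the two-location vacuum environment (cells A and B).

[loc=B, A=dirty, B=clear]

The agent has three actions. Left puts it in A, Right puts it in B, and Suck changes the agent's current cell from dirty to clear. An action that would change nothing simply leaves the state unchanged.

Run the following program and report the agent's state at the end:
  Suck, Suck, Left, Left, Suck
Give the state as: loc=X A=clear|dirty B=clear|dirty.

loc=A A=clear B=clear

Suck (#1): loc=B A=dirty B=clear
Suck (#2): loc=B A=dirty B=clear
Left (#3): loc=A A=dirty B=clear
Left (#4): loc=A A=dirty B=clear
Suck (#5): loc=A A=clear B=clear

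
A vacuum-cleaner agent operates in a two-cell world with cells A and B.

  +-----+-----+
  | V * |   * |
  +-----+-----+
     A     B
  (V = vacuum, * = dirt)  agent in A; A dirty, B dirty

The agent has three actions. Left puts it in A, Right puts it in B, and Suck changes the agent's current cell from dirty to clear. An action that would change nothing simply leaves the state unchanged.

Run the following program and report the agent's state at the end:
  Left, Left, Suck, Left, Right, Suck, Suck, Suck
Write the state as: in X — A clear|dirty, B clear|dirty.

Left (#1): in A — A dirty, B dirty
Left (#2): in A — A dirty, B dirty
Suck (#3): in A — A clear, B dirty
Left (#4): in A — A clear, B dirty
Right (#5): in B — A clear, B dirty
Suck (#6): in B — A clear, B clear
Suck (#7): in B — A clear, B clear
Suck (#8): in B — A clear, B clear

in B — A clear, B clear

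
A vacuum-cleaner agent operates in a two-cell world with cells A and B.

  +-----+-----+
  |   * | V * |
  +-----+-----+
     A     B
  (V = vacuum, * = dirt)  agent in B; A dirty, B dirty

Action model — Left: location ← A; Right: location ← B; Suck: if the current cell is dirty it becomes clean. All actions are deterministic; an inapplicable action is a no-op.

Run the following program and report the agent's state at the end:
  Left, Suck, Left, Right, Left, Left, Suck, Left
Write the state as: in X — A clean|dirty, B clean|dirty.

[1] after Left: in A — A dirty, B dirty
[2] after Suck: in A — A clean, B dirty
[3] after Left: in A — A clean, B dirty
[4] after Right: in B — A clean, B dirty
[5] after Left: in A — A clean, B dirty
[6] after Left: in A — A clean, B dirty
[7] after Suck: in A — A clean, B dirty
[8] after Left: in A — A clean, B dirty

in A — A clean, B dirty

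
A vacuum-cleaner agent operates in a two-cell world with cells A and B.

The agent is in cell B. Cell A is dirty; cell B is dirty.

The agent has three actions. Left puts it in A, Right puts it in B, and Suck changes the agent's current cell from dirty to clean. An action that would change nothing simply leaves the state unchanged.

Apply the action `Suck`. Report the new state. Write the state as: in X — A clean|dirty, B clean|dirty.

in B — A dirty, B clean

start: in B — A dirty, B dirty
1. Suck → in B — A dirty, B clean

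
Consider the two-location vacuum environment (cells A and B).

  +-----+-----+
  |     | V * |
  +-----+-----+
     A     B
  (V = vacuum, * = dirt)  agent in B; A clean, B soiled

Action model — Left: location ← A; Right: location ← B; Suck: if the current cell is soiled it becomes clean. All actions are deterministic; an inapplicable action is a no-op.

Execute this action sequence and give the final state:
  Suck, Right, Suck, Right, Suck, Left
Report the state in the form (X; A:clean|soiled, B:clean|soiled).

t=1 Suck ⇒ (B; A:clean, B:clean)
t=2 Right ⇒ (B; A:clean, B:clean)
t=3 Suck ⇒ (B; A:clean, B:clean)
t=4 Right ⇒ (B; A:clean, B:clean)
t=5 Suck ⇒ (B; A:clean, B:clean)
t=6 Left ⇒ (A; A:clean, B:clean)

(A; A:clean, B:clean)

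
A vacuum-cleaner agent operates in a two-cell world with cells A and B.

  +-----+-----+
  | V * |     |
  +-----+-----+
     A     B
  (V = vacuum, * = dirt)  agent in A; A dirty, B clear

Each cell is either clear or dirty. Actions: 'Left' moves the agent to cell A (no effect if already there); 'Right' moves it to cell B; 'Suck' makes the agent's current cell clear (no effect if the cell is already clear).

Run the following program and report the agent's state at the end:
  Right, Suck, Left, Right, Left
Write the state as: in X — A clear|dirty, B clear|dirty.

[1] after Right: in B — A dirty, B clear
[2] after Suck: in B — A dirty, B clear
[3] after Left: in A — A dirty, B clear
[4] after Right: in B — A dirty, B clear
[5] after Left: in A — A dirty, B clear

in A — A dirty, B clear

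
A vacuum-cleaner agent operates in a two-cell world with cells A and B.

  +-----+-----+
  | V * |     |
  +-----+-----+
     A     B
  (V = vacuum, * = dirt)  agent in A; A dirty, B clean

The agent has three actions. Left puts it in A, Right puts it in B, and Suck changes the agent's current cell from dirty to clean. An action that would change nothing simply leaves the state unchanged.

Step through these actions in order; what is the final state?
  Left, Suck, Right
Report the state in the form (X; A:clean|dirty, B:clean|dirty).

1) do Left; now (A; A:dirty, B:clean)
2) do Suck; now (A; A:clean, B:clean)
3) do Right; now (B; A:clean, B:clean)

(B; A:clean, B:clean)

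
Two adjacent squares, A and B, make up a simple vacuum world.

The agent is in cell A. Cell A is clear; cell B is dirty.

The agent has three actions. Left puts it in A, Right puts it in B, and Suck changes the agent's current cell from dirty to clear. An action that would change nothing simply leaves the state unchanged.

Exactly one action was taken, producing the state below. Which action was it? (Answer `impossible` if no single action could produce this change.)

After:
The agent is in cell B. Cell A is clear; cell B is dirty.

try  Left: in A — A clear, B dirty
try Right: in B — A clear, B dirty  ← match
try  Suck: in A — A clear, B dirty

Right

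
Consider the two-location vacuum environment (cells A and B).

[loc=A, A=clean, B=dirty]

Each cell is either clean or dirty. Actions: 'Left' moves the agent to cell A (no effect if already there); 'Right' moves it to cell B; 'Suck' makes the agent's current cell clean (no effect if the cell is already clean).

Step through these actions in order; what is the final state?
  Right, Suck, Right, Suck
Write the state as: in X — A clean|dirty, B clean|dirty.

1) do Right; now in B — A clean, B dirty
2) do Suck; now in B — A clean, B clean
3) do Right; now in B — A clean, B clean
4) do Suck; now in B — A clean, B clean

in B — A clean, B clean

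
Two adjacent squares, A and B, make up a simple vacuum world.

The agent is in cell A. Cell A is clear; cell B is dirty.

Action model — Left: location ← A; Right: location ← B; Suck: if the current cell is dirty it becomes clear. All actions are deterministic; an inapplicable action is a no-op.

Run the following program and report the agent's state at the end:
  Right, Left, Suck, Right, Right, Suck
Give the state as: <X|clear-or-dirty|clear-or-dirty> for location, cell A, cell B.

<B|clear|clear>

t=1 Right ⇒ <B|clear|dirty>
t=2 Left ⇒ <A|clear|dirty>
t=3 Suck ⇒ <A|clear|dirty>
t=4 Right ⇒ <B|clear|dirty>
t=5 Right ⇒ <B|clear|dirty>
t=6 Suck ⇒ <B|clear|clear>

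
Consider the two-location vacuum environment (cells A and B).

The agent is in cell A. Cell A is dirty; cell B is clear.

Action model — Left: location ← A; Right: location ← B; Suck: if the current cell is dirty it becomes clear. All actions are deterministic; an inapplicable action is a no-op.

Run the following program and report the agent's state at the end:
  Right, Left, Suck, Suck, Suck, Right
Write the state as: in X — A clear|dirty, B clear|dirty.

in B — A clear, B clear

1. Right → in B — A dirty, B clear
2. Left → in A — A dirty, B clear
3. Suck → in A — A clear, B clear
4. Suck → in A — A clear, B clear
5. Suck → in A — A clear, B clear
6. Right → in B — A clear, B clear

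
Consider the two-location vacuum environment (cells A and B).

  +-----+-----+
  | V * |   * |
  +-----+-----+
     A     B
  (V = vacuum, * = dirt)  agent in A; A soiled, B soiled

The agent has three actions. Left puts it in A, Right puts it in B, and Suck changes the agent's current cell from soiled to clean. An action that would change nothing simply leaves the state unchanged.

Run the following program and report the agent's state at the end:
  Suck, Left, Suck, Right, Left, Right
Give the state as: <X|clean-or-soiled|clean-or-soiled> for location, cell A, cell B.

<B|clean|soiled>

[1] after Suck: <A|clean|soiled>
[2] after Left: <A|clean|soiled>
[3] after Suck: <A|clean|soiled>
[4] after Right: <B|clean|soiled>
[5] after Left: <A|clean|soiled>
[6] after Right: <B|clean|soiled>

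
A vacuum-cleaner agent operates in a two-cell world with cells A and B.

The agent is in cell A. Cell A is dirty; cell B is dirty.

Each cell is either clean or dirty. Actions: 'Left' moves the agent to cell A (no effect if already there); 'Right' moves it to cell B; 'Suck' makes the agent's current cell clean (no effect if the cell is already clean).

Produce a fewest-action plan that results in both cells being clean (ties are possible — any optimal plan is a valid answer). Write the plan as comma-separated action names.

1) do Suck; now loc=A A=clean B=dirty
2) do Right; now loc=B A=clean B=dirty
3) do Suck; now loc=B A=clean B=clean
min 3: Suck A + move + Suck B

Suck, Right, Suck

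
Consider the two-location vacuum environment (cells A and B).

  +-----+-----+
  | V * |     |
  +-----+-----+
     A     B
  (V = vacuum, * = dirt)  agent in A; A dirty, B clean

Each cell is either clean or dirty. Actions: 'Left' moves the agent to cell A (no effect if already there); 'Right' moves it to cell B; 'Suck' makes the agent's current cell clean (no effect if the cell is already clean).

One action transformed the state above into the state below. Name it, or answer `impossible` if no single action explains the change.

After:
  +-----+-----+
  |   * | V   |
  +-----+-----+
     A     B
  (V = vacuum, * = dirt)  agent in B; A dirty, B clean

Right

try  Left: <A|dirty|clean>
try Right: <B|dirty|clean>  ← match
try  Suck: <A|clean|clean>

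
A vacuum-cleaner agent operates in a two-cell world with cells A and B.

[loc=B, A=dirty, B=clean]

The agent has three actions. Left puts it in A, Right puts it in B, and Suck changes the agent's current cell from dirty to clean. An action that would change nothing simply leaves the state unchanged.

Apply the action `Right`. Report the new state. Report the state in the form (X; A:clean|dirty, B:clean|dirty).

(B; A:dirty, B:clean)

start: (B; A:dirty, B:clean)
t=1 Right ⇒ (B; A:dirty, B:clean)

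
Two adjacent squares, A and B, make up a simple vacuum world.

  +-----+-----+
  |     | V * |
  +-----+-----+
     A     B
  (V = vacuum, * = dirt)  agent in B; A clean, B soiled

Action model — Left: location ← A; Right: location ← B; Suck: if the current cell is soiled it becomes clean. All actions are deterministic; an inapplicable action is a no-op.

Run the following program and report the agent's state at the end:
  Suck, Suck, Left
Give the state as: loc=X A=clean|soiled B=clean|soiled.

[1] after Suck: loc=B A=clean B=clean
[2] after Suck: loc=B A=clean B=clean
[3] after Left: loc=A A=clean B=clean

loc=A A=clean B=clean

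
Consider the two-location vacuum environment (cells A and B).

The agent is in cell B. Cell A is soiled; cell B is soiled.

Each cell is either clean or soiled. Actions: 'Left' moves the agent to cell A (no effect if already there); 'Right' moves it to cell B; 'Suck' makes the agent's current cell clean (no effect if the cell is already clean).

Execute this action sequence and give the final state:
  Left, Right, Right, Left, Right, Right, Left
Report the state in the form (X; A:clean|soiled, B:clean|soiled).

(A; A:soiled, B:soiled)

[1] after Left: (A; A:soiled, B:soiled)
[2] after Right: (B; A:soiled, B:soiled)
[3] after Right: (B; A:soiled, B:soiled)
[4] after Left: (A; A:soiled, B:soiled)
[5] after Right: (B; A:soiled, B:soiled)
[6] after Right: (B; A:soiled, B:soiled)
[7] after Left: (A; A:soiled, B:soiled)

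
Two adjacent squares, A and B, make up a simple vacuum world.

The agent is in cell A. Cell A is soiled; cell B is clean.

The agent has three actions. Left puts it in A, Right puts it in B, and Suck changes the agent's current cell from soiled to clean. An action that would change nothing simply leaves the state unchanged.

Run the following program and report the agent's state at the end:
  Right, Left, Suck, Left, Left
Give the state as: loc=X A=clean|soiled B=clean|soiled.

loc=A A=clean B=clean

Right (#1): loc=B A=soiled B=clean
Left (#2): loc=A A=soiled B=clean
Suck (#3): loc=A A=clean B=clean
Left (#4): loc=A A=clean B=clean
Left (#5): loc=A A=clean B=clean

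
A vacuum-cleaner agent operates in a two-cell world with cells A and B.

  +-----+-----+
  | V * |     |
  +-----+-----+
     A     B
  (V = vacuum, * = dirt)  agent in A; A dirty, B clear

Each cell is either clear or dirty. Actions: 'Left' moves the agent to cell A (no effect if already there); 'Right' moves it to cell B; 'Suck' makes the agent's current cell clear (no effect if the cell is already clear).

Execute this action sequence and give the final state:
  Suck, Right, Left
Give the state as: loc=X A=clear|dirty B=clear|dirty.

step 1/3 (Suck): loc=A A=clear B=clear
step 2/3 (Right): loc=B A=clear B=clear
step 3/3 (Left): loc=A A=clear B=clear

loc=A A=clear B=clear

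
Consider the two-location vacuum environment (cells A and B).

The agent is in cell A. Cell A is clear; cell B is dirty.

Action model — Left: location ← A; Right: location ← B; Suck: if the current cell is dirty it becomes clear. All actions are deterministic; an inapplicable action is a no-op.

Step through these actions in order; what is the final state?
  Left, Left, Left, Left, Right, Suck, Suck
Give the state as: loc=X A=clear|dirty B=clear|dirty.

loc=B A=clear B=clear

step 1/7 (Left): loc=A A=clear B=dirty
step 2/7 (Left): loc=A A=clear B=dirty
step 3/7 (Left): loc=A A=clear B=dirty
step 4/7 (Left): loc=A A=clear B=dirty
step 5/7 (Right): loc=B A=clear B=dirty
step 6/7 (Suck): loc=B A=clear B=clear
step 7/7 (Suck): loc=B A=clear B=clear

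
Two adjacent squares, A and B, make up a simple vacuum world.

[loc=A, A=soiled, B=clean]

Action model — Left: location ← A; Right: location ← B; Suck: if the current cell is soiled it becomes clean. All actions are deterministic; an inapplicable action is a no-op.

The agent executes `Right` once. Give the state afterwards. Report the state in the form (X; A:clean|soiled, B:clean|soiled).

start: (A; A:soiled, B:clean)
step 1/1 (Right): (B; A:soiled, B:clean)

(B; A:soiled, B:clean)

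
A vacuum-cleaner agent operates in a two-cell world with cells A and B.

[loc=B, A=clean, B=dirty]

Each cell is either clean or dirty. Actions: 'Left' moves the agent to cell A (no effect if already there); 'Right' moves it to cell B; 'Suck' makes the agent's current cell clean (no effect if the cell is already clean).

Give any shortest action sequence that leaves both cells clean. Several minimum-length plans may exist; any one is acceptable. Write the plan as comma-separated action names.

[1] after Suck: <B|clean|clean>
min 1: B is dirty, one Suck

Suck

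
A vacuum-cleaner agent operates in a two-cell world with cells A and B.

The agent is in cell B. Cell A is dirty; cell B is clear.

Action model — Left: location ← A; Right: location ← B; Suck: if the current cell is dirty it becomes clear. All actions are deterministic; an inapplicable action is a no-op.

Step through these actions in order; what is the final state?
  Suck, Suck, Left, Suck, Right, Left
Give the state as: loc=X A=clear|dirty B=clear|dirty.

loc=A A=clear B=clear

1. Suck → loc=B A=dirty B=clear
2. Suck → loc=B A=dirty B=clear
3. Left → loc=A A=dirty B=clear
4. Suck → loc=A A=clear B=clear
5. Right → loc=B A=clear B=clear
6. Left → loc=A A=clear B=clear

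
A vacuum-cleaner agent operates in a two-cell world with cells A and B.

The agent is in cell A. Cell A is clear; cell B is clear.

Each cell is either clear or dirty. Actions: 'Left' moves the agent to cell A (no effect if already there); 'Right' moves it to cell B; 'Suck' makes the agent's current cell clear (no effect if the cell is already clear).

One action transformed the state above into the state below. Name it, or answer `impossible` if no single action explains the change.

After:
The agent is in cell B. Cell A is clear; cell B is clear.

Right

try  Left: <A|clear|clear>
try Right: <B|clear|clear>  ← match
try  Suck: <A|clear|clear>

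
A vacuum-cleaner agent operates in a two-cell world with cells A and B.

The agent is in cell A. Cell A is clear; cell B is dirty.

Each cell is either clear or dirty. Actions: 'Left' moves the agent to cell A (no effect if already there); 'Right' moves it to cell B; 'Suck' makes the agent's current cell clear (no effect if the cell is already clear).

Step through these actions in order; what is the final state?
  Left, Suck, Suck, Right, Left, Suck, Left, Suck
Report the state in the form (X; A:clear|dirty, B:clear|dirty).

(A; A:clear, B:dirty)

Left (#1): (A; A:clear, B:dirty)
Suck (#2): (A; A:clear, B:dirty)
Suck (#3): (A; A:clear, B:dirty)
Right (#4): (B; A:clear, B:dirty)
Left (#5): (A; A:clear, B:dirty)
Suck (#6): (A; A:clear, B:dirty)
Left (#7): (A; A:clear, B:dirty)
Suck (#8): (A; A:clear, B:dirty)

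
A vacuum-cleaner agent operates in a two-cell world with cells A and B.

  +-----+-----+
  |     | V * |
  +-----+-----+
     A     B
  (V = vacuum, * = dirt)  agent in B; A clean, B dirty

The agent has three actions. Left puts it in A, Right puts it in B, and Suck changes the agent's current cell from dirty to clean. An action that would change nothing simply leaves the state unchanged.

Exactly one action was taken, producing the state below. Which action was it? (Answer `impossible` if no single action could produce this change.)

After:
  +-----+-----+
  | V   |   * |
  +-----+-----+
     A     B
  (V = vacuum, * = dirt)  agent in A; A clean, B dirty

Left

try  Left: loc=A A=clean B=dirty  ← match
try Right: loc=B A=clean B=dirty
try  Suck: loc=B A=clean B=clean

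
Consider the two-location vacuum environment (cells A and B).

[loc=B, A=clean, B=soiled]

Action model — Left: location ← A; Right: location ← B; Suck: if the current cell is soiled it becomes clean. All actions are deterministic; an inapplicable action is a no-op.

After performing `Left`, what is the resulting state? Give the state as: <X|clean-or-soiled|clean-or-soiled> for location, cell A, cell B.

start: <B|clean|soiled>
[1] after Left: <A|clean|soiled>

<A|clean|soiled>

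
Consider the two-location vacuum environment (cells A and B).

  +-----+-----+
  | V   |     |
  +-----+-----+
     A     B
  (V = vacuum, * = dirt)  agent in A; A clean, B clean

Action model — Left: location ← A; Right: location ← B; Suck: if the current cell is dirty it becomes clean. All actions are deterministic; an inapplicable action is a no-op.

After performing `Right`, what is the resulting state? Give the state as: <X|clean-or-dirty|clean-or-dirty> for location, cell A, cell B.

<B|clean|clean>

start: <A|clean|clean>
[1] after Right: <B|clean|clean>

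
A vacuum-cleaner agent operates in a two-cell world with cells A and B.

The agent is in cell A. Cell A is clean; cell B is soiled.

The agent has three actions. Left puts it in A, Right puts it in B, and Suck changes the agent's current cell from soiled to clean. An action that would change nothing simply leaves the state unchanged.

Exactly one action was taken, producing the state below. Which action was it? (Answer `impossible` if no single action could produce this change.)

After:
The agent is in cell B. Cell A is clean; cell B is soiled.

Right

try  Left: (A; A:clean, B:soiled)
try Right: (B; A:clean, B:soiled)  ← match
try  Suck: (A; A:clean, B:soiled)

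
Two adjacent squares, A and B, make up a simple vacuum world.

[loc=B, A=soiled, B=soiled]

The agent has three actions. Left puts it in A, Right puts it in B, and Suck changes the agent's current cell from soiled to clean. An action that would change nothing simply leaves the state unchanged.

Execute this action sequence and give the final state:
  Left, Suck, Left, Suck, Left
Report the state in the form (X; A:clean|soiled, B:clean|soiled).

step 1/5 (Left): (A; A:soiled, B:soiled)
step 2/5 (Suck): (A; A:clean, B:soiled)
step 3/5 (Left): (A; A:clean, B:soiled)
step 4/5 (Suck): (A; A:clean, B:soiled)
step 5/5 (Left): (A; A:clean, B:soiled)

(A; A:clean, B:soiled)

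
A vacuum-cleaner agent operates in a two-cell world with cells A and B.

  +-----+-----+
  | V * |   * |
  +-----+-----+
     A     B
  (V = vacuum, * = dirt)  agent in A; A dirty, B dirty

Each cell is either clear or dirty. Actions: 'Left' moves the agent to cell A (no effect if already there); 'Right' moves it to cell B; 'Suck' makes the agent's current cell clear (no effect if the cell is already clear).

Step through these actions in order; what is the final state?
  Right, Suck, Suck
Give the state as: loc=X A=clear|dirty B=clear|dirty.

1) do Right; now loc=B A=dirty B=dirty
2) do Suck; now loc=B A=dirty B=clear
3) do Suck; now loc=B A=dirty B=clear

loc=B A=dirty B=clear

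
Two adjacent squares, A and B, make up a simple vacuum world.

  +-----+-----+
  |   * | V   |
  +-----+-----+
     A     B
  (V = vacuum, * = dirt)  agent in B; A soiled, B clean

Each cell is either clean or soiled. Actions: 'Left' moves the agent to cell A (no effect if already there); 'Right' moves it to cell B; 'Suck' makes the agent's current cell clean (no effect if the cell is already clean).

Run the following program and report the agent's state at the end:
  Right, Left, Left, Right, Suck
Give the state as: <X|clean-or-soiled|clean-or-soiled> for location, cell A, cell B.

t=1 Right ⇒ <B|soiled|clean>
t=2 Left ⇒ <A|soiled|clean>
t=3 Left ⇒ <A|soiled|clean>
t=4 Right ⇒ <B|soiled|clean>
t=5 Suck ⇒ <B|soiled|clean>

<B|soiled|clean>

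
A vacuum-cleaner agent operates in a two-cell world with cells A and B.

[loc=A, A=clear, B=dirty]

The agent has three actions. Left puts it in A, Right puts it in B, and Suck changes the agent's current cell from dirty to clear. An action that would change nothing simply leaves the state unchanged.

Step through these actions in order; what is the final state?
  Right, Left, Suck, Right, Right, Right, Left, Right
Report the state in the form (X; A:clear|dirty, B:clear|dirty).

(B; A:clear, B:dirty)

1) do Right; now (B; A:clear, B:dirty)
2) do Left; now (A; A:clear, B:dirty)
3) do Suck; now (A; A:clear, B:dirty)
4) do Right; now (B; A:clear, B:dirty)
5) do Right; now (B; A:clear, B:dirty)
6) do Right; now (B; A:clear, B:dirty)
7) do Left; now (A; A:clear, B:dirty)
8) do Right; now (B; A:clear, B:dirty)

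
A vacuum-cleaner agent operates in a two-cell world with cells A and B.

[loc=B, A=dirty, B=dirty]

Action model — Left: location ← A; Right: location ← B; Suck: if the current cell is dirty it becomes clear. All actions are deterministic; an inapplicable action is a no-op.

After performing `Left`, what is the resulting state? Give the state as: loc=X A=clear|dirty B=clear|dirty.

start: loc=B A=dirty B=dirty
1. Left → loc=A A=dirty B=dirty

loc=A A=dirty B=dirty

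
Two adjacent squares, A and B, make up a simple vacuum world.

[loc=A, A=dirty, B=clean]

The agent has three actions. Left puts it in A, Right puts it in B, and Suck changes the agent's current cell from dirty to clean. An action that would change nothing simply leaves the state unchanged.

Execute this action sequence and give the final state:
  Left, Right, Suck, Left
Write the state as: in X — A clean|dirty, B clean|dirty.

step 1/4 (Left): in A — A dirty, B clean
step 2/4 (Right): in B — A dirty, B clean
step 3/4 (Suck): in B — A dirty, B clean
step 4/4 (Left): in A — A dirty, B clean

in A — A dirty, B clean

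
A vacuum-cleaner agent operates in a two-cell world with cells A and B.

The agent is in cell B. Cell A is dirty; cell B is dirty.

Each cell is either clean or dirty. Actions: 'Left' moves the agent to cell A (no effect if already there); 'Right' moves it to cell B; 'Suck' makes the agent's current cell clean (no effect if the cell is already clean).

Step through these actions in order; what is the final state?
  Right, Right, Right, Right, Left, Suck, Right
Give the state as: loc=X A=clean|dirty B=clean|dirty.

loc=B A=clean B=dirty

step 1/7 (Right): loc=B A=dirty B=dirty
step 2/7 (Right): loc=B A=dirty B=dirty
step 3/7 (Right): loc=B A=dirty B=dirty
step 4/7 (Right): loc=B A=dirty B=dirty
step 5/7 (Left): loc=A A=dirty B=dirty
step 6/7 (Suck): loc=A A=clean B=dirty
step 7/7 (Right): loc=B A=clean B=dirty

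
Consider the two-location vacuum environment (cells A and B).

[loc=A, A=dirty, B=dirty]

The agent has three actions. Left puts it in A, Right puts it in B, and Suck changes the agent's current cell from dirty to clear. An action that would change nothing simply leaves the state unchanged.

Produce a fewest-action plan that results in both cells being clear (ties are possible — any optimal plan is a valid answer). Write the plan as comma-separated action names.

Suck (#1): (A; A:clear, B:dirty)
Right (#2): (B; A:clear, B:dirty)
Suck (#3): (B; A:clear, B:clear)
min 3: Suck A + move + Suck B

Suck, Right, Suck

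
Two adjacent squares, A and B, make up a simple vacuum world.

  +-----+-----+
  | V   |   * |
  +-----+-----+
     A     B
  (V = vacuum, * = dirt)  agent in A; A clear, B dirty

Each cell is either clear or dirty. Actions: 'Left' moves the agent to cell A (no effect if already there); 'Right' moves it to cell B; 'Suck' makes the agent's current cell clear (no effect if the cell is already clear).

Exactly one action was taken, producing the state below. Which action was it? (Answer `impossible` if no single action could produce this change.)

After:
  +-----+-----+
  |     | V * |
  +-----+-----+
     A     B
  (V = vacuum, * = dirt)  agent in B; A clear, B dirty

try  Left: <A|clear|dirty>
try Right: <B|clear|dirty>  ← match
try  Suck: <A|clear|dirty>

Right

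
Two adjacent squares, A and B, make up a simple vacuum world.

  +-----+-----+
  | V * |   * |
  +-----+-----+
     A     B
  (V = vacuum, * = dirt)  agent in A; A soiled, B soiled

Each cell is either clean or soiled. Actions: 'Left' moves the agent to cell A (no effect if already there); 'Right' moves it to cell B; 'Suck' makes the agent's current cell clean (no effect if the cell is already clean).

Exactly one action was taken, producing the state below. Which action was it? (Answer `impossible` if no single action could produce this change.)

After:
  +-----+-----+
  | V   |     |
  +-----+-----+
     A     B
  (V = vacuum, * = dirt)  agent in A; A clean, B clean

impossible

try  Left: in A — A soiled, B soiled
try Right: in B — A soiled, B soiled
try  Suck: in A — A clean, B soiled
no single action produces the after-state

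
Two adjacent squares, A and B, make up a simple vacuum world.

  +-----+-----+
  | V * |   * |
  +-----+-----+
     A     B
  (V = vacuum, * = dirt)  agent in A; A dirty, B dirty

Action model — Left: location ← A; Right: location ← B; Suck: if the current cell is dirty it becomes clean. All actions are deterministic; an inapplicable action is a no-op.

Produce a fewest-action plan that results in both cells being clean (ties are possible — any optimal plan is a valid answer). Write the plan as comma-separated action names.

Suck, Right, Suck

[1] after Suck: in A — A clean, B dirty
[2] after Right: in B — A clean, B dirty
[3] after Suck: in B — A clean, B clean
min 3: Suck A + move + Suck B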